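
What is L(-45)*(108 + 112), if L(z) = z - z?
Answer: 0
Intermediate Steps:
L(z) = 0
L(-45)*(108 + 112) = 0*(108 + 112) = 0*220 = 0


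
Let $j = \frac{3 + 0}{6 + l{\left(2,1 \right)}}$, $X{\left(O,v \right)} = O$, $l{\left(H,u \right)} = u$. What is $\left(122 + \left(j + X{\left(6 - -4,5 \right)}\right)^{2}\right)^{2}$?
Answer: $\frac{127848249}{2401} \approx 53248.0$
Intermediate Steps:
$j = \frac{3}{7}$ ($j = \frac{3 + 0}{6 + 1} = \frac{3}{7} \approx 0.42857$)
$\left(122 + \left(j + X{\left(6 - -4,5 \right)}\right)^{2}\right)^{2} = \left(122 + \left(\frac{3}{7} + \left(6 - -4\right)\right)^{2}\right)^{2} = \left(122 + \left(\frac{3}{7} + \left(6 + 4\right)\right)^{2}\right)^{2} = \left(122 + \left(\frac{3}{7} + 10\right)^{2}\right)^{2} = \left(122 + \left(\frac{73}{7}\right)^{2}\right)^{2} = \left(122 + \frac{5329}{49}\right)^{2} = \left(\frac{11307}{49}\right)^{2} = \frac{127848249}{2401}$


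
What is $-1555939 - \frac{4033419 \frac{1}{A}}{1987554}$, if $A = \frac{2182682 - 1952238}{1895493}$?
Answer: $- \frac{237552887043534677}{152673297992} \approx -1.556 \cdot 10^{6}$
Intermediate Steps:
$A = \frac{230444}{1895493}$ ($A = \left(2182682 - 1952238\right) \frac{1}{1895493} = 230444 \cdot \frac{1}{1895493} = \frac{230444}{1895493} \approx 0.12157$)
$-1555939 - \frac{4033419 \frac{1}{A}}{1987554} = -1555939 - \frac{4033419 \frac{1}{\frac{230444}{1895493}}}{1987554} = -1555939 - 4033419 \cdot \frac{1895493}{230444} \cdot \frac{1}{1987554} = -1555939 - \frac{7645317480567}{230444} \cdot \frac{1}{1987554} = -1555939 - \frac{2548439160189}{152673297992} = - \frac{237552887043534677}{152673297992}$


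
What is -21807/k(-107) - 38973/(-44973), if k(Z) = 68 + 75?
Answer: -325051024/2143713 ≈ -151.63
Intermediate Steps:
k(Z) = 143
-21807/k(-107) - 38973/(-44973) = -21807/143 - 38973/(-44973) = -21807*1/143 - 38973*(-1/44973) = -21807/143 + 12991/14991 = -325051024/2143713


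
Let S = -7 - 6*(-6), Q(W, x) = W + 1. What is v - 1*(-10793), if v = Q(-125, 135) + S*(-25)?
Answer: 9944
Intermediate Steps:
Q(W, x) = 1 + W
S = 29 (S = -7 + 36 = 29)
v = -849 (v = (1 - 125) + 29*(-25) = -124 - 725 = -849)
v - 1*(-10793) = -849 - 1*(-10793) = -849 + 10793 = 9944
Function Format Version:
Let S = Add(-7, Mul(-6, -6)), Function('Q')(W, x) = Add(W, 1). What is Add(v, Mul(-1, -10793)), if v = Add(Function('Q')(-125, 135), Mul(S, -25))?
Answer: 9944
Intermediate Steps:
Function('Q')(W, x) = Add(1, W)
S = 29 (S = Add(-7, 36) = 29)
v = -849 (v = Add(Add(1, -125), Mul(29, -25)) = Add(-124, -725) = -849)
Add(v, Mul(-1, -10793)) = Add(-849, Mul(-1, -10793)) = Add(-849, 10793) = 9944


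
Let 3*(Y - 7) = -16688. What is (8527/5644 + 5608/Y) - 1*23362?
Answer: -2197582253523/94068548 ≈ -23362.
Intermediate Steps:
Y = -16667/3 (Y = 7 + (⅓)*(-16688) = 7 - 16688/3 = -16667/3 ≈ -5555.7)
(8527/5644 + 5608/Y) - 1*23362 = (8527/5644 + 5608/(-16667/3)) - 1*23362 = (8527*(1/5644) + 5608*(-3/16667)) - 23362 = (8527/5644 - 16824/16667) - 23362 = 47164853/94068548 - 23362 = -2197582253523/94068548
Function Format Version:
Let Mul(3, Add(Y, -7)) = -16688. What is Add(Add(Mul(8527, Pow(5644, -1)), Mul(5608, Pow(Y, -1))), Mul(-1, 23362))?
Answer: Rational(-2197582253523, 94068548) ≈ -23362.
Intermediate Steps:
Y = Rational(-16667, 3) (Y = Add(7, Mul(Rational(1, 3), -16688)) = Add(7, Rational(-16688, 3)) = Rational(-16667, 3) ≈ -5555.7)
Add(Add(Mul(8527, Pow(5644, -1)), Mul(5608, Pow(Y, -1))), Mul(-1, 23362)) = Add(Add(Mul(8527, Pow(5644, -1)), Mul(5608, Pow(Rational(-16667, 3), -1))), Mul(-1, 23362)) = Add(Add(Mul(8527, Rational(1, 5644)), Mul(5608, Rational(-3, 16667))), -23362) = Add(Add(Rational(8527, 5644), Rational(-16824, 16667)), -23362) = Add(Rational(47164853, 94068548), -23362) = Rational(-2197582253523, 94068548)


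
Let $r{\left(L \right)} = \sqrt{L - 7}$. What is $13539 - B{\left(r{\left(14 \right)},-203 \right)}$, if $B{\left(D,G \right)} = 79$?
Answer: $13460$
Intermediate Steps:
$r{\left(L \right)} = \sqrt{-7 + L}$
$13539 - B{\left(r{\left(14 \right)},-203 \right)} = 13539 - 79 = 13460$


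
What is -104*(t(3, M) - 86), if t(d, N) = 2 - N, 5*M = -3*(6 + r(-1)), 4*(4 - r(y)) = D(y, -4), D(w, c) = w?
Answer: 40482/5 ≈ 8096.4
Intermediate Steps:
r(y) = 4 - y/4
M = -123/20 (M = (-3*(6 + (4 - ¼*(-1))))/5 = (-3*(6 + (4 + ¼)))/5 = (-3*(6 + 17/4))/5 = (-3*41/4)/5 = (⅕)*(-123/4) = -123/20 ≈ -6.1500)
-104*(t(3, M) - 86) = -104*((2 - 1*(-123/20)) - 86) = -104*((2 + 123/20) - 86) = -104*(163/20 - 86) = -104*(-1557/20) = 40482/5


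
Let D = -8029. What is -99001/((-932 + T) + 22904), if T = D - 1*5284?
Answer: -14143/1237 ≈ -11.433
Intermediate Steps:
T = -13313 (T = -8029 - 1*5284 = -8029 - 5284 = -13313)
-99001/((-932 + T) + 22904) = -99001/((-932 - 13313) + 22904) = -99001/(-14245 + 22904) = -99001/8659 = -99001*1/8659 = -14143/1237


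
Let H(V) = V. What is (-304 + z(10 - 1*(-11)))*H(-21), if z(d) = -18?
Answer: 6762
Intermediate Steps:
(-304 + z(10 - 1*(-11)))*H(-21) = (-304 - 18)*(-21) = -322*(-21) = 6762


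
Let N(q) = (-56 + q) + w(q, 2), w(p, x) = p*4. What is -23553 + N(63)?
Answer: -23294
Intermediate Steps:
w(p, x) = 4*p
N(q) = -56 + 5*q (N(q) = (-56 + q) + 4*q = -56 + 5*q)
-23553 + N(63) = -23553 + (-56 + 5*63) = -23553 + (-56 + 315) = -23553 + 259 = -23294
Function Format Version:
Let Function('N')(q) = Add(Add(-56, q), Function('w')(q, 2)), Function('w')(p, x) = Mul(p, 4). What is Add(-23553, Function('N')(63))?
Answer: -23294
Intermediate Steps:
Function('w')(p, x) = Mul(4, p)
Function('N')(q) = Add(-56, Mul(5, q)) (Function('N')(q) = Add(Add(-56, q), Mul(4, q)) = Add(-56, Mul(5, q)))
Add(-23553, Function('N')(63)) = Add(-23553, Add(-56, Mul(5, 63))) = Add(-23553, Add(-56, 315)) = Add(-23553, 259) = -23294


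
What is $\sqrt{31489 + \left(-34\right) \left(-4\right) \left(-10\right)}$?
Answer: $11 \sqrt{249} \approx 173.58$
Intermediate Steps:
$\sqrt{31489 + \left(-34\right) \left(-4\right) \left(-10\right)} = \sqrt{31489 + 136 \left(-10\right)} = \sqrt{31489 - 1360} = \sqrt{30129} = 11 \sqrt{249}$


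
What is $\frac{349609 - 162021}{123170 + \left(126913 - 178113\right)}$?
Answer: $\frac{93794}{35985} \approx 2.6065$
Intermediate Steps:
$\frac{349609 - 162021}{123170 + \left(126913 - 178113\right)} = \frac{187588}{123170 - 51200} = \frac{187588}{71970} = 187588 \cdot \frac{1}{71970} = \frac{93794}{35985}$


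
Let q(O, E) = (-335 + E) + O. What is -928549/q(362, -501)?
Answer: 928549/474 ≈ 1959.0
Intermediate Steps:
q(O, E) = -335 + E + O
-928549/q(362, -501) = -928549/(-335 - 501 + 362) = -928549/(-474) = -928549*(-1/474) = 928549/474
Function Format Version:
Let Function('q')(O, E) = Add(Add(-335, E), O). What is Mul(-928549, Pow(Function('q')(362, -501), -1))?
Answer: Rational(928549, 474) ≈ 1959.0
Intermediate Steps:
Function('q')(O, E) = Add(-335, E, O)
Mul(-928549, Pow(Function('q')(362, -501), -1)) = Mul(-928549, Pow(Add(-335, -501, 362), -1)) = Mul(-928549, Pow(-474, -1)) = Mul(-928549, Rational(-1, 474)) = Rational(928549, 474)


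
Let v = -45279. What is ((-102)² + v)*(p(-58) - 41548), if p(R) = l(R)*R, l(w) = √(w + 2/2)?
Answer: 1448986500 + 2022750*I*√57 ≈ 1.449e+9 + 1.5271e+7*I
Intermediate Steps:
l(w) = √(1 + w) (l(w) = √(w + 2*(½)) = √(w + 1) = √(1 + w))
p(R) = R*√(1 + R) (p(R) = √(1 + R)*R = R*√(1 + R))
((-102)² + v)*(p(-58) - 41548) = ((-102)² - 45279)*(-58*√(1 - 58) - 41548) = (10404 - 45279)*(-58*I*√57 - 41548) = -34875*(-58*I*√57 - 41548) = -34875*(-41548 - 58*I*√57) = 1448986500 + 2022750*I*√57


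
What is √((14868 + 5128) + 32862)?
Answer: √52858 ≈ 229.91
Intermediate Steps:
√((14868 + 5128) + 32862) = √(19996 + 32862) = √52858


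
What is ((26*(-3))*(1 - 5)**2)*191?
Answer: -238368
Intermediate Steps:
((26*(-3))*(1 - 5)**2)*191 = -78*(-4)**2*191 = -78*16*191 = -1248*191 = -238368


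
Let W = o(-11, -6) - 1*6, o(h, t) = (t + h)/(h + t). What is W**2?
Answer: 25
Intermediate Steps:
o(h, t) = 1 (o(h, t) = (h + t)/(h + t) = 1)
W = -5 (W = 1 - 1*6 = 1 - 6 = -5)
W**2 = (-5)**2 = 25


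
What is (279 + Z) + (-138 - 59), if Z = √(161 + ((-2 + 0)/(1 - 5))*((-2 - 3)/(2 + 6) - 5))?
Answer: 82 + √2531/4 ≈ 94.577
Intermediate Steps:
Z = √2531/4 (Z = √(161 + (-2/(-4))*(-5/8 - 5)) = √(161 + (-2*(-¼))*(-5*⅛ - 5)) = √(161 + (-5/8 - 5)/2) = √(161 + (½)*(-45/8)) = √(161 - 45/16) = √(2531/16) = √2531/4 ≈ 12.577)
(279 + Z) + (-138 - 59) = (279 + √2531/4) + (-138 - 59) = (279 + √2531/4) - 197 = 82 + √2531/4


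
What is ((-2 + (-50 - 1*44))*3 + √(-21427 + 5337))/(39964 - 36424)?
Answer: -24/295 + I*√16090/3540 ≈ -0.081356 + 0.035832*I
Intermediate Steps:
((-2 + (-50 - 1*44))*3 + √(-21427 + 5337))/(39964 - 36424) = ((-2 + (-50 - 44))*3 + √(-16090))/3540 = ((-2 - 94)*3 + I*√16090)*(1/3540) = (-96*3 + I*√16090)*(1/3540) = (-288 + I*√16090)*(1/3540) = -24/295 + I*√16090/3540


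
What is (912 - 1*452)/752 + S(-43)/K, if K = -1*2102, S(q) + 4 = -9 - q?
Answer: 118045/197588 ≈ 0.59743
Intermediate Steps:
S(q) = -13 - q (S(q) = -4 + (-9 - q) = -13 - q)
K = -2102
(912 - 1*452)/752 + S(-43)/K = (912 - 1*452)/752 + (-13 - 1*(-43))/(-2102) = (912 - 452)*(1/752) + (-13 + 43)*(-1/2102) = 460*(1/752) + 30*(-1/2102) = 115/188 - 15/1051 = 118045/197588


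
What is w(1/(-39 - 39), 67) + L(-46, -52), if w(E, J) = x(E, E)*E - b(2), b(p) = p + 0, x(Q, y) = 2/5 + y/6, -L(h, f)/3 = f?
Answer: 28107149/182520 ≈ 153.99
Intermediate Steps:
L(h, f) = -3*f
x(Q, y) = ⅖ + y/6 (x(Q, y) = 2*(⅕) + y*(⅙) = ⅖ + y/6)
b(p) = p
w(E, J) = -2 + E*(⅖ + E/6) (w(E, J) = (⅖ + E/6)*E - 1*2 = E*(⅖ + E/6) - 2 = -2 + E*(⅖ + E/6))
w(1/(-39 - 39), 67) + L(-46, -52) = (-2 + (12 + 5/(-39 - 39))/(30*(-39 - 39))) - 3*(-52) = (-2 + (1/30)*(12 + 5/(-78))/(-78)) + 156 = (-2 + (1/30)*(-1/78)*(12 + 5*(-1/78))) + 156 = (-2 + (1/30)*(-1/78)*(12 - 5/78)) + 156 = (-2 + (1/30)*(-1/78)*(931/78)) + 156 = (-2 - 931/182520) + 156 = -365971/182520 + 156 = 28107149/182520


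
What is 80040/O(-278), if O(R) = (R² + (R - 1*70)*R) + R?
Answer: 8004/17375 ≈ 0.46066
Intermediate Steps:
O(R) = R + R² + R*(-70 + R) (O(R) = (R² + (R - 70)*R) + R = (R² + (-70 + R)*R) + R = (R² + R*(-70 + R)) + R = R + R² + R*(-70 + R))
80040/O(-278) = 80040/((-278*(-69 + 2*(-278)))) = 80040/((-278*(-69 - 556))) = 80040/((-278*(-625))) = 80040/173750 = 80040*(1/173750) = 8004/17375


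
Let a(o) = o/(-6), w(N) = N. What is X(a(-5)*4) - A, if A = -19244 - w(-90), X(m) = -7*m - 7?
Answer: 57371/3 ≈ 19124.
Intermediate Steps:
a(o) = -o/6 (a(o) = o*(-⅙) = -o/6)
X(m) = -7 - 7*m
A = -19154 (A = -19244 - 1*(-90) = -19244 + 90 = -19154)
X(a(-5)*4) - A = (-7 - 7*(-⅙*(-5))*4) - 1*(-19154) = (-7 - 35*4/6) + 19154 = (-7 - 7*10/3) + 19154 = (-7 - 70/3) + 19154 = -91/3 + 19154 = 57371/3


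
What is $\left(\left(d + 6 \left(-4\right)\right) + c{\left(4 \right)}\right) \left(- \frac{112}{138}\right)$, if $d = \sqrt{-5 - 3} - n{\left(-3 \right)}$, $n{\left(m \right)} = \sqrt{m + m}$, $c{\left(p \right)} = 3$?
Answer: $\frac{392}{23} - \frac{112 i \sqrt{2}}{69} + \frac{56 i \sqrt{6}}{69} \approx 17.043 - 0.30754 i$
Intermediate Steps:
$n{\left(m \right)} = \sqrt{2} \sqrt{m}$ ($n{\left(m \right)} = \sqrt{2 m} = \sqrt{2} \sqrt{m}$)
$d = - i \sqrt{6} + 2 i \sqrt{2}$ ($d = \sqrt{-5 - 3} - \sqrt{2} \sqrt{-3} = \sqrt{-8} - \sqrt{2} i \sqrt{3} = 2 i \sqrt{2} - i \sqrt{6} = - i \sqrt{6} + 2 i \sqrt{2} \approx 0.37894 i$)
$\left(\left(d + 6 \left(-4\right)\right) + c{\left(4 \right)}\right) \left(- \frac{112}{138}\right) = \left(\left(i \left(- \sqrt{6} + 2 \sqrt{2}\right) + 6 \left(-4\right)\right) + 3\right) \left(- \frac{112}{138}\right) = \left(\left(i \left(- \sqrt{6} + 2 \sqrt{2}\right) - 24\right) + 3\right) \left(\left(-112\right) \frac{1}{138}\right) = \left(\left(-24 + i \left(- \sqrt{6} + 2 \sqrt{2}\right)\right) + 3\right) \left(- \frac{56}{69}\right) = \left(-21 + i \left(- \sqrt{6} + 2 \sqrt{2}\right)\right) \left(- \frac{56}{69}\right) = \frac{392}{23} - \frac{56 i \left(- \sqrt{6} + 2 \sqrt{2}\right)}{69}$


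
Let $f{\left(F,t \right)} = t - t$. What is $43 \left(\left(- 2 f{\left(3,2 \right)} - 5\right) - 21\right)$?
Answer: $-1118$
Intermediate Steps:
$f{\left(F,t \right)} = 0$
$43 \left(\left(- 2 f{\left(3,2 \right)} - 5\right) - 21\right) = 43 \left(\left(\left(-2\right) 0 - 5\right) - 21\right) = 43 \left(\left(0 - 5\right) - 21\right) = 43 \left(-5 - 21\right) = 43 \left(-26\right) = -1118$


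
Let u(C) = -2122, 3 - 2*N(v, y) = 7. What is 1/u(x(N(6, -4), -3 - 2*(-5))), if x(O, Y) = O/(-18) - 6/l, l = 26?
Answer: -1/2122 ≈ -0.00047125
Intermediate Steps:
N(v, y) = -2 (N(v, y) = 3/2 - ½*7 = 3/2 - 7/2 = -2)
x(O, Y) = -3/13 - O/18 (x(O, Y) = O/(-18) - 6/26 = O*(-1/18) - 6*1/26 = -O/18 - 3/13 = -3/13 - O/18)
1/u(x(N(6, -4), -3 - 2*(-5))) = 1/(-2122) = -1/2122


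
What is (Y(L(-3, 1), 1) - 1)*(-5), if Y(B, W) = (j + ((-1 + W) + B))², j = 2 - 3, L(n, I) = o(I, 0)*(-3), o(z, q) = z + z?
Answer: -240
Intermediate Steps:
o(z, q) = 2*z
L(n, I) = -6*I (L(n, I) = (2*I)*(-3) = -6*I)
j = -1
Y(B, W) = (-2 + B + W)² (Y(B, W) = (-1 + ((-1 + W) + B))² = (-1 + (-1 + B + W))² = (-2 + B + W)²)
(Y(L(-3, 1), 1) - 1)*(-5) = ((-2 - 6*1 + 1)² - 1)*(-5) = ((-2 - 6 + 1)² - 1)*(-5) = ((-7)² - 1)*(-5) = (49 - 1)*(-5) = 48*(-5) = -240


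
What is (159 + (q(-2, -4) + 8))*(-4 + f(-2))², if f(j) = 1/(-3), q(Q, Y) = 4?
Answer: 3211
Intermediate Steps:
f(j) = -⅓
(159 + (q(-2, -4) + 8))*(-4 + f(-2))² = (159 + (4 + 8))*(-4 - ⅓)² = (159 + 12)*(-13/3)² = 171*(169/9) = 3211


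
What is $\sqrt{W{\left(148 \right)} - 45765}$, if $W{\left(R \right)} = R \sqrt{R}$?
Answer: $\sqrt{-45765 + 296 \sqrt{37}} \approx 209.68 i$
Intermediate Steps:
$W{\left(R \right)} = R^{\frac{3}{2}}$
$\sqrt{W{\left(148 \right)} - 45765} = \sqrt{148^{\frac{3}{2}} - 45765} = \sqrt{296 \sqrt{37} - 45765} = \sqrt{-45765 + 296 \sqrt{37}}$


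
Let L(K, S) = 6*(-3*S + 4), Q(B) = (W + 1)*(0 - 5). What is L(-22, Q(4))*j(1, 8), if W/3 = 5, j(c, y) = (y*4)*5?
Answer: 234240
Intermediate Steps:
j(c, y) = 20*y (j(c, y) = (4*y)*5 = 20*y)
W = 15 (W = 3*5 = 15)
Q(B) = -80 (Q(B) = (15 + 1)*(0 - 5) = 16*(-5) = -80)
L(K, S) = 24 - 18*S (L(K, S) = 6*(4 - 3*S) = 24 - 18*S)
L(-22, Q(4))*j(1, 8) = (24 - 18*(-80))*(20*8) = (24 + 1440)*160 = 1464*160 = 234240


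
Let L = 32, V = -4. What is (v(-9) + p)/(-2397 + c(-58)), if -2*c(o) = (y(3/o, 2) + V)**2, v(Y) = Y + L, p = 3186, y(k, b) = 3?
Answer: -6418/4795 ≈ -1.3385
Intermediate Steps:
v(Y) = 32 + Y (v(Y) = Y + 32 = 32 + Y)
c(o) = -1/2 (c(o) = -(3 - 4)**2/2 = -1/2*(-1)**2 = -1/2*1 = -1/2)
(v(-9) + p)/(-2397 + c(-58)) = ((32 - 9) + 3186)/(-2397 - 1/2) = (23 + 3186)/(-4795/2) = 3209*(-2/4795) = -6418/4795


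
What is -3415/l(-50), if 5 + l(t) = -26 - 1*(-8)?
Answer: 3415/23 ≈ 148.48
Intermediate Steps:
l(t) = -23 (l(t) = -5 + (-26 - 1*(-8)) = -5 + (-26 + 8) = -5 - 18 = -23)
-3415/l(-50) = -3415/(-23) = -3415*(-1/23) = 3415/23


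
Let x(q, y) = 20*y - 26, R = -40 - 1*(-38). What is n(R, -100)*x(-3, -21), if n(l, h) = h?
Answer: 44600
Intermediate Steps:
R = -2 (R = -40 + 38 = -2)
x(q, y) = -26 + 20*y
n(R, -100)*x(-3, -21) = -100*(-26 + 20*(-21)) = -100*(-26 - 420) = -100*(-446) = 44600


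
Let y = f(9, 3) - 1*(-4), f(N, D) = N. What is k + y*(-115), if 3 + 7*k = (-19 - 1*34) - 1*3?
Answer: -10524/7 ≈ -1503.4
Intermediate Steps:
y = 13 (y = 9 - 1*(-4) = 9 + 4 = 13)
k = -59/7 (k = -3/7 + ((-19 - 1*34) - 1*3)/7 = -3/7 + ((-19 - 34) - 3)/7 = -3/7 + (-53 - 3)/7 = -3/7 + (⅐)*(-56) = -3/7 - 8 = -59/7 ≈ -8.4286)
k + y*(-115) = -59/7 + 13*(-115) = -59/7 - 1495 = -10524/7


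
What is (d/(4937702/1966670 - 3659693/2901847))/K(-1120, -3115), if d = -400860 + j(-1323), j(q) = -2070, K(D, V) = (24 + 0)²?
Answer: -63875322606491825/114096756852544 ≈ -559.83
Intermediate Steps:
K(D, V) = 576 (K(D, V) = 24² = 576)
d = -402930 (d = -400860 - 2070 = -402930)
(d/(4937702/1966670 - 3659693/2901847))/K(-1120, -3115) = -402930/(4937702/1966670 - 3659693/2901847)/576 = -402930/(4937702*(1/1966670) - 3659693*1/2901847)*(1/576) = -402930/(2468851/983335 - 3659693/2901847)*(1/576) = -402930/3565523651642/2853487719745*(1/576) = -402930*2853487719745/3565523651642*(1/576) = -574877903458426425/1782761825821*1/576 = -63875322606491825/114096756852544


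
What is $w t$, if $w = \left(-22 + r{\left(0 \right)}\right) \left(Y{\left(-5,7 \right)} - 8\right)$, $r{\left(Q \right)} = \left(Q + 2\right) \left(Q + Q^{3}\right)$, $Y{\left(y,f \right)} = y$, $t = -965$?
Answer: $-275990$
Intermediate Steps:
$r{\left(Q \right)} = \left(2 + Q\right) \left(Q + Q^{3}\right)$
$w = 286$ ($w = \left(-22 + 0 \left(2 + 0 + 0^{3} + 2 \cdot 0^{2}\right)\right) \left(-5 - 8\right) = \left(-22 + 0 \left(2 + 0 + 0 + 2 \cdot 0\right)\right) \left(-13\right) = \left(-22 + 0 \left(2 + 0 + 0 + 0\right)\right) \left(-13\right) = \left(-22 + 0 \cdot 2\right) \left(-13\right) = \left(-22 + 0\right) \left(-13\right) = \left(-22\right) \left(-13\right) = 286$)
$w t = 286 \left(-965\right) = -275990$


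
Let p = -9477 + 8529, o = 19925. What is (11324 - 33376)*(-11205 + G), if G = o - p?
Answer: -213198736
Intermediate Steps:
p = -948
G = 20873 (G = 19925 - 1*(-948) = 19925 + 948 = 20873)
(11324 - 33376)*(-11205 + G) = (11324 - 33376)*(-11205 + 20873) = -22052*9668 = -213198736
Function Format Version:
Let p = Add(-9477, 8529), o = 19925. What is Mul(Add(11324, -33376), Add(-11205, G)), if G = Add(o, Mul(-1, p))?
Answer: -213198736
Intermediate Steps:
p = -948
G = 20873 (G = Add(19925, Mul(-1, -948)) = Add(19925, 948) = 20873)
Mul(Add(11324, -33376), Add(-11205, G)) = Mul(Add(11324, -33376), Add(-11205, 20873)) = Mul(-22052, 9668) = -213198736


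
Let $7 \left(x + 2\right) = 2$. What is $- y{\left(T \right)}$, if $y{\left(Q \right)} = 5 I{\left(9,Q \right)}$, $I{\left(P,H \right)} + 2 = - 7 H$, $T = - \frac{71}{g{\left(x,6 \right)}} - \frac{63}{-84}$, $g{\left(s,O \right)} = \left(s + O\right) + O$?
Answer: $- \frac{14785}{72} \approx -205.35$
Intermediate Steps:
$x = - \frac{12}{7}$ ($x = -2 + \frac{1}{7} \cdot 2 = -2 + \frac{2}{7} = - \frac{12}{7} \approx -1.7143$)
$g{\left(s,O \right)} = s + 2 O$ ($g{\left(s,O \right)} = \left(O + s\right) + O = s + 2 O$)
$T = - \frac{443}{72}$ ($T = - \frac{71}{- \frac{12}{7} + 2 \cdot 6} - \frac{63}{-84} = - \frac{71}{- \frac{12}{7} + 12} - - \frac{3}{4} = - \frac{71}{\frac{72}{7}} + \frac{3}{4} = \left(-71\right) \frac{7}{72} + \frac{3}{4} = - \frac{497}{72} + \frac{3}{4} = - \frac{443}{72} \approx -6.1528$)
$I{\left(P,H \right)} = -2 - 7 H$
$y{\left(Q \right)} = -10 - 35 Q$ ($y{\left(Q \right)} = 5 \left(-2 - 7 Q\right) = -10 - 35 Q$)
$- y{\left(T \right)} = - (-10 - - \frac{15505}{72}) = - (-10 + \frac{15505}{72}) = \left(-1\right) \frac{14785}{72} = - \frac{14785}{72}$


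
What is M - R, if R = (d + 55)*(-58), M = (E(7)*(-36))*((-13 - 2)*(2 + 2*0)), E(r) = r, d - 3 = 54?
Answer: 14056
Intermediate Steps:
d = 57 (d = 3 + 54 = 57)
M = 7560 (M = (7*(-36))*((-13 - 2)*(2 + 2*0)) = -(-3780)*(2 + 0) = -(-3780)*2 = -252*(-30) = 7560)
R = -6496 (R = (57 + 55)*(-58) = 112*(-58) = -6496)
M - R = 7560 - 1*(-6496) = 7560 + 6496 = 14056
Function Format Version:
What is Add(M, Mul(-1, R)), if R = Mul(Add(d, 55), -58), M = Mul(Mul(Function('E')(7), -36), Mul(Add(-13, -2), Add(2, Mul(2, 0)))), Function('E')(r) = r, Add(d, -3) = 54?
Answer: 14056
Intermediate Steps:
d = 57 (d = Add(3, 54) = 57)
M = 7560 (M = Mul(Mul(7, -36), Mul(Add(-13, -2), Add(2, Mul(2, 0)))) = Mul(-252, Mul(-15, Add(2, 0))) = Mul(-252, Mul(-15, 2)) = Mul(-252, -30) = 7560)
R = -6496 (R = Mul(Add(57, 55), -58) = Mul(112, -58) = -6496)
Add(M, Mul(-1, R)) = Add(7560, Mul(-1, -6496)) = Add(7560, 6496) = 14056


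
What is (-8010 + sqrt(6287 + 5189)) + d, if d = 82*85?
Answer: -1040 + 2*sqrt(2869) ≈ -932.87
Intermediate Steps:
d = 6970
(-8010 + sqrt(6287 + 5189)) + d = (-8010 + sqrt(6287 + 5189)) + 6970 = (-8010 + sqrt(11476)) + 6970 = (-8010 + 2*sqrt(2869)) + 6970 = -1040 + 2*sqrt(2869)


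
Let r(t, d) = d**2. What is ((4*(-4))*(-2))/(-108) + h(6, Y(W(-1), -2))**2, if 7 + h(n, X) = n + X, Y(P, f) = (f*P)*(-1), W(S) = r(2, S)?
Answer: 19/27 ≈ 0.70370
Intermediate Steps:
W(S) = S**2
Y(P, f) = -P*f (Y(P, f) = (P*f)*(-1) = -P*f)
h(n, X) = -7 + X + n (h(n, X) = -7 + (n + X) = -7 + (X + n) = -7 + X + n)
((4*(-4))*(-2))/(-108) + h(6, Y(W(-1), -2))**2 = ((4*(-4))*(-2))/(-108) + (-7 - 1*(-1)**2*(-2) + 6)**2 = -16*(-2)*(-1/108) + (-7 - 1*1*(-2) + 6)**2 = 32*(-1/108) + (-7 + 2 + 6)**2 = -8/27 + 1**2 = -8/27 + 1 = 19/27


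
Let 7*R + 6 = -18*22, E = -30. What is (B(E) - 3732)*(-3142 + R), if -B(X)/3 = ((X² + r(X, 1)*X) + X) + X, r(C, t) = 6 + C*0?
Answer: 18275136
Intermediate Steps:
r(C, t) = 6 (r(C, t) = 6 + 0 = 6)
R = -402/7 (R = -6/7 + (-18*22)/7 = -6/7 + (⅐)*(-396) = -6/7 - 396/7 = -402/7 ≈ -57.429)
B(X) = -24*X - 3*X² (B(X) = -3*(((X² + 6*X) + X) + X) = -3*((X² + 7*X) + X) = -3*(X² + 8*X) = -24*X - 3*X²)
(B(E) - 3732)*(-3142 + R) = (-3*(-30)*(8 - 30) - 3732)*(-3142 - 402/7) = (-3*(-30)*(-22) - 3732)*(-22396/7) = (-1980 - 3732)*(-22396/7) = -5712*(-22396/7) = 18275136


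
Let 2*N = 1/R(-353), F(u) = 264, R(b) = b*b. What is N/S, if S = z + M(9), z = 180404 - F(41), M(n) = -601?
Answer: 1/44744350502 ≈ 2.2349e-11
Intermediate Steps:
R(b) = b**2
z = 180140 (z = 180404 - 1*264 = 180404 - 264 = 180140)
S = 179539 (S = 180140 - 601 = 179539)
N = 1/249218 (N = 1/(2*((-353)**2)) = (1/2)/124609 = (1/2)*(1/124609) = 1/249218 ≈ 4.0126e-6)
N/S = (1/249218)/179539 = (1/249218)*(1/179539) = 1/44744350502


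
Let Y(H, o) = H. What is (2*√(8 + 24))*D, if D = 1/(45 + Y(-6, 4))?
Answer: 8*√2/39 ≈ 0.29010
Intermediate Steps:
D = 1/39 (D = 1/(45 - 6) = 1/39 ≈ 0.025641)
(2*√(8 + 24))*D = (2*√(8 + 24))*(1/39) = (2*√32)*(1/39) = (2*(4*√2))*(1/39) = (8*√2)*(1/39) = 8*√2/39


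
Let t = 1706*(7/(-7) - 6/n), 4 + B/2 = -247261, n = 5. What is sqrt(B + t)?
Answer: 6*I*sqrt(346030)/5 ≈ 705.89*I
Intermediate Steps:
B = -494530 (B = -8 + 2*(-247261) = -8 - 494522 = -494530)
t = -18766/5 (t = 1706*(7/(-7) - 6/5) = 1706*(7*(-1/7) - 6*1/5) = 1706*(-1 - 6/5) = 1706*(-11/5) = -18766/5 ≈ -3753.2)
sqrt(B + t) = sqrt(-494530 - 18766/5) = sqrt(-2491416/5) = 6*I*sqrt(346030)/5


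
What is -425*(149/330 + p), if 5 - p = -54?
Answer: -1667615/66 ≈ -25267.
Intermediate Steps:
p = 59 (p = 5 - 1*(-54) = 5 + 54 = 59)
-425*(149/330 + p) = -425*(149/330 + 59) = -425*19619/330 = -1667615/66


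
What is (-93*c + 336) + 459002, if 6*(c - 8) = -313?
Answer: 926891/2 ≈ 4.6345e+5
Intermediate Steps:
c = -265/6 (c = 8 + (⅙)*(-313) = 8 - 313/6 = -265/6 ≈ -44.167)
(-93*c + 336) + 459002 = (-93*(-265/6) + 336) + 459002 = (8215/2 + 336) + 459002 = 8887/2 + 459002 = 926891/2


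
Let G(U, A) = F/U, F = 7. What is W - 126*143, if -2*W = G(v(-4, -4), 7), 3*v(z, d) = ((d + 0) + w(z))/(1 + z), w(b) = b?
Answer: -288351/16 ≈ -18022.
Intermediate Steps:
v(z, d) = (d + z)/(3*(1 + z)) (v(z, d) = (((d + 0) + z)/(1 + z))/3 = ((d + z)/(1 + z))/3 = (d + z)/(3*(1 + z)))
G(U, A) = 7/U
W = -63/16 (W = -7/(2*((-4 - 4)/(3*(1 - 4)))) = -7/(2*((⅓)*(-8)/(-3))) = -7/(2*((⅓)*(-⅓)*(-8))) = -7/(2*8/9) = -7*9/(2*8) = -½*63/8 = -63/16 ≈ -3.9375)
W - 126*143 = -63/16 - 126*143 = -63/16 - 18018 = -288351/16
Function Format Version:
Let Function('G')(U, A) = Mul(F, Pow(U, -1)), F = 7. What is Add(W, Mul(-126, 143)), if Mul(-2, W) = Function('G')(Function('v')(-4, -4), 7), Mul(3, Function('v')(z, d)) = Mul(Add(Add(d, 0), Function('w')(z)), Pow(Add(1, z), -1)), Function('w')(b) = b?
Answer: Rational(-288351, 16) ≈ -18022.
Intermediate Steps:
Function('v')(z, d) = Mul(Rational(1, 3), Pow(Add(1, z), -1), Add(d, z)) (Function('v')(z, d) = Mul(Rational(1, 3), Mul(Add(Add(d, 0), z), Pow(Add(1, z), -1))) = Mul(Rational(1, 3), Mul(Add(d, z), Pow(Add(1, z), -1))) = Mul(Rational(1, 3), Mul(Pow(Add(1, z), -1), Add(d, z))) = Mul(Rational(1, 3), Pow(Add(1, z), -1), Add(d, z)))
Function('G')(U, A) = Mul(7, Pow(U, -1))
W = Rational(-63, 16) (W = Mul(Rational(-1, 2), Mul(7, Pow(Mul(Rational(1, 3), Pow(Add(1, -4), -1), Add(-4, -4)), -1))) = Mul(Rational(-1, 2), Mul(7, Pow(Mul(Rational(1, 3), Pow(-3, -1), -8), -1))) = Mul(Rational(-1, 2), Mul(7, Pow(Mul(Rational(1, 3), Rational(-1, 3), -8), -1))) = Mul(Rational(-1, 2), Mul(7, Pow(Rational(8, 9), -1))) = Mul(Rational(-1, 2), Mul(7, Rational(9, 8))) = Mul(Rational(-1, 2), Rational(63, 8)) = Rational(-63, 16) ≈ -3.9375)
Add(W, Mul(-126, 143)) = Add(Rational(-63, 16), Mul(-126, 143)) = Add(Rational(-63, 16), -18018) = Rational(-288351, 16)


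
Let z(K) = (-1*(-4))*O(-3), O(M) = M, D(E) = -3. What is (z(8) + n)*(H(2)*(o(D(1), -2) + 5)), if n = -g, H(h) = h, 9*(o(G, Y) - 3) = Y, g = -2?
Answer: -1400/9 ≈ -155.56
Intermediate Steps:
o(G, Y) = 3 + Y/9
z(K) = -12 (z(K) = -1*(-4)*(-3) = 4*(-3) = -12)
n = 2 (n = -1*(-2) = 2)
(z(8) + n)*(H(2)*(o(D(1), -2) + 5)) = (-12 + 2)*(2*((3 + (⅑)*(-2)) + 5)) = -20*((3 - 2/9) + 5) = -20*(25/9 + 5) = -20*70/9 = -10*140/9 = -1400/9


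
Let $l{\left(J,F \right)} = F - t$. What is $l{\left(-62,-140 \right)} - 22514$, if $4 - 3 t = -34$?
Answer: $- \frac{68000}{3} \approx -22667.0$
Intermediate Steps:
$t = \frac{38}{3}$ ($t = \frac{4}{3} - - \frac{34}{3} = \frac{4}{3} + \frac{34}{3} = \frac{38}{3} \approx 12.667$)
$l{\left(J,F \right)} = - \frac{38}{3} + F$ ($l{\left(J,F \right)} = F - \frac{38}{3} = - \frac{38}{3} + F$)
$l{\left(-62,-140 \right)} - 22514 = \left(- \frac{38}{3} - 140\right) - 22514 = - \frac{458}{3} - 22514 = - \frac{68000}{3}$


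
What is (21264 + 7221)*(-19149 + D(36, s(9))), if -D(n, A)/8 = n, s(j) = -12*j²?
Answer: -553662945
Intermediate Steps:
D(n, A) = -8*n
(21264 + 7221)*(-19149 + D(36, s(9))) = (21264 + 7221)*(-19149 - 8*36) = 28485*(-19149 - 288) = 28485*(-19437) = -553662945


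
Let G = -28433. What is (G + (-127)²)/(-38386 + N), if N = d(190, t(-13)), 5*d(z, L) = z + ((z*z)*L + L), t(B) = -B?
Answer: -61520/277573 ≈ -0.22164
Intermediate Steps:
d(z, L) = L/5 + z/5 + L*z²/5 (d(z, L) = (z + ((z*z)*L + L))/5 = (z + (z²*L + L))/5 = (z + (L*z² + L))/5 = (z + (L + L*z²))/5 = (L + z + L*z²)/5 = L/5 + z/5 + L*z²/5)
N = 469503/5 (N = (-1*(-13))/5 + (⅕)*190 + (⅕)*(-1*(-13))*190² = (⅕)*13 + 38 + (⅕)*13*36100 = 13/5 + 38 + 93860 = 469503/5 ≈ 93901.)
(G + (-127)²)/(-38386 + N) = (-28433 + (-127)²)/(-38386 + 469503/5) = (-28433 + 16129)/(277573/5) = -12304*5/277573 = -61520/277573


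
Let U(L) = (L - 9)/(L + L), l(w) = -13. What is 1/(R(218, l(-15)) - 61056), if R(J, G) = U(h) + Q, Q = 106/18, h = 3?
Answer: -9/549460 ≈ -1.6380e-5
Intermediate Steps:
U(L) = (-9 + L)/(2*L) (U(L) = (-9 + L)/((2*L)) = (-9 + L)*(1/(2*L)) = (-9 + L)/(2*L))
Q = 53/9 (Q = 106*(1/18) = 53/9 ≈ 5.8889)
R(J, G) = 44/9 (R(J, G) = (1/2)*(-9 + 3)/3 + 53/9 = (1/2)*(1/3)*(-6) + 53/9 = -1 + 53/9 = 44/9)
1/(R(218, l(-15)) - 61056) = 1/(44/9 - 61056) = 1/(-549460/9) = -9/549460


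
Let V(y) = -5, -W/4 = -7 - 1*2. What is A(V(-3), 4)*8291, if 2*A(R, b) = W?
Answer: 149238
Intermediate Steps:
W = 36 (W = -4*(-7 - 1*2) = -4*(-7 - 2) = -4*(-9) = 36)
A(R, b) = 18 (A(R, b) = (½)*36 = 18)
A(V(-3), 4)*8291 = 18*8291 = 149238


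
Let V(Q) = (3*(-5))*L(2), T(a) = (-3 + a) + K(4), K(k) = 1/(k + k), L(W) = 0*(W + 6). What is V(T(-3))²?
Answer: 0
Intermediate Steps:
L(W) = 0 (L(W) = 0*(6 + W) = 0)
K(k) = 1/(2*k)
T(a) = -23/8 + a (T(a) = (-3 + a) + (½)/4 = (-3 + a) + (½)*(¼) = (-3 + a) + ⅛ = -23/8 + a)
V(Q) = 0 (V(Q) = (3*(-5))*0 = -15*0 = 0)
V(T(-3))² = 0² = 0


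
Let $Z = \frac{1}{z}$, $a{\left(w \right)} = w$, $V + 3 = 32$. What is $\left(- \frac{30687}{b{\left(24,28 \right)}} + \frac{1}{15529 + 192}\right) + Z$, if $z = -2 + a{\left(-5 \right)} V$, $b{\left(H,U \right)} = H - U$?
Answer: $\frac{70917195773}{9243948} \approx 7671.7$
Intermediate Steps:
$V = 29$ ($V = -3 + 32 = 29$)
$z = -147$ ($z = -2 - 145 = -147$)
$Z = - \frac{1}{147}$ ($Z = \frac{1}{-147} = - \frac{1}{147} \approx -0.0068027$)
$\left(- \frac{30687}{b{\left(24,28 \right)}} + \frac{1}{15529 + 192}\right) + Z = \left(- \frac{30687}{24 - 28} + \frac{1}{15529 + 192}\right) - \frac{1}{147} = \left(- \frac{30687}{24 - 28} + \frac{1}{15721}\right) - \frac{1}{147} = \left(- \frac{30687}{-4} + \frac{1}{15721}\right) - \frac{1}{147} = \left(\left(-30687\right) \left(- \frac{1}{4}\right) + \frac{1}{15721}\right) - \frac{1}{147} = \left(\frac{30687}{4} + \frac{1}{15721}\right) - \frac{1}{147} = \frac{482430331}{62884} - \frac{1}{147} = \frac{70917195773}{9243948}$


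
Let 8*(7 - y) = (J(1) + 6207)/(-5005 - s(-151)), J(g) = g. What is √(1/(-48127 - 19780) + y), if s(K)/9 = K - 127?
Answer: 2*√52796965311575149/169971221 ≈ 2.7037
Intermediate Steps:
s(K) = -1143 + 9*K (s(K) = 9*(K - 127) = 9*(-127 + K) = -1143 + 9*K)
y = 18297/2503 (y = 7 - (1 + 6207)/(8*(-5005 - (-1143 + 9*(-151)))) = 7 - 776/(-5005 - (-1143 - 1359)) = 7 - 776/(-5005 - 1*(-2502)) = 7 - 776/(-5005 + 2502) = 7 - 776/(-2503) = 7 - 776*(-1)/2503 = 7 - ⅛*(-6208/2503) = 7 + 776/2503 = 18297/2503 ≈ 7.3100)
√(1/(-48127 - 19780) + y) = √(1/(-48127 - 19780) + 18297/2503) = √(1/(-67907) + 18297/2503) = √(-1/67907 + 18297/2503) = √(1242491876/169971221) = 2*√52796965311575149/169971221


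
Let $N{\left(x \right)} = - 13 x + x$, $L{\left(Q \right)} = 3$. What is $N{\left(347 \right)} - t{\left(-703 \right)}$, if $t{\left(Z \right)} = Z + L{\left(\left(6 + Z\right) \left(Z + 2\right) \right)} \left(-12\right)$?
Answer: $-3425$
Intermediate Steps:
$t{\left(Z \right)} = -36 + Z$ ($t{\left(Z \right)} = Z + 3 \left(-12\right) = Z - 36 = -36 + Z$)
$N{\left(x \right)} = - 12 x$
$N{\left(347 \right)} - t{\left(-703 \right)} = \left(-12\right) 347 - \left(-36 - 703\right) = -4164 - -739 = -4164 + 739 = -3425$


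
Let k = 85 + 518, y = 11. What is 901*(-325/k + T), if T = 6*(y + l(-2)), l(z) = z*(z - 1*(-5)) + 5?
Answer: 32305355/603 ≈ 53574.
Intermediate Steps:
l(z) = 5 + z*(5 + z) (l(z) = z*(z + 5) + 5 = z*(5 + z) + 5 = 5 + z*(5 + z))
k = 603
T = 60 (T = 6*(11 + (5 + (-2)**2 + 5*(-2))) = 6*(11 + (5 + 4 - 10)) = 6*(11 - 1) = 6*10 = 60)
901*(-325/k + T) = 901*(-325/603 + 60) = 901*(35855/603) = 32305355/603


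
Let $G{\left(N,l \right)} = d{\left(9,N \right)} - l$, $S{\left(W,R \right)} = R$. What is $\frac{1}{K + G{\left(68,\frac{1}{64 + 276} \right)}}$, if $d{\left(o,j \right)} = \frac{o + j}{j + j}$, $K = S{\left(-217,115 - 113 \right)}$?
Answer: $\frac{680}{1743} \approx 0.39013$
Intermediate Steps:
$K = 2$ ($K = 115 - 113 = 2$)
$d{\left(o,j \right)} = \frac{j + o}{2 j}$
$G{\left(N,l \right)} = - l + \frac{9 + N}{2 N}$ ($G{\left(N,l \right)} = \frac{N + 9}{2 N} - l = \frac{9 + N}{2 N} - l = - l + \frac{9 + N}{2 N}$)
$\frac{1}{K + G{\left(68,\frac{1}{64 + 276} \right)}} = \frac{1}{2 + \left(\frac{1}{2} - \frac{1}{64 + 276} + \frac{9}{2 \cdot 68}\right)} = \frac{1}{2 + \left(\frac{1}{2} - \frac{1}{340} + \frac{9}{2} \cdot \frac{1}{68}\right)} = \frac{1}{2 + \left(\frac{1}{2} - \frac{1}{340} + \frac{9}{136}\right)} = \frac{1}{2 + \frac{383}{680}} = \frac{1}{\frac{1743}{680}} = \frac{680}{1743}$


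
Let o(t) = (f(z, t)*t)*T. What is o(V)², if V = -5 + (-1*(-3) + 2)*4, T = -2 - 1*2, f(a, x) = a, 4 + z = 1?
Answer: 32400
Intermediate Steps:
z = -3 (z = -4 + 1 = -3)
T = -4 (T = -2 - 2 = -4)
V = 15 (V = -5 + (3 + 2)*4 = -5 + 5*4 = -5 + 20 = 15)
o(t) = 12*t (o(t) = -3*t*(-4) = 12*t)
o(V)² = (12*15)² = 180² = 32400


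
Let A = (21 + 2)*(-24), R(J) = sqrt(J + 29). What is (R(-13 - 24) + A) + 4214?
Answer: 3662 + 2*I*sqrt(2) ≈ 3662.0 + 2.8284*I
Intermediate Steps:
R(J) = sqrt(29 + J)
A = -552 (A = 23*(-24) = -552)
(R(-13 - 24) + A) + 4214 = (sqrt(29 + (-13 - 24)) - 552) + 4214 = (sqrt(29 - 37) - 552) + 4214 = (sqrt(-8) - 552) + 4214 = (2*I*sqrt(2) - 552) + 4214 = (-552 + 2*I*sqrt(2)) + 4214 = 3662 + 2*I*sqrt(2)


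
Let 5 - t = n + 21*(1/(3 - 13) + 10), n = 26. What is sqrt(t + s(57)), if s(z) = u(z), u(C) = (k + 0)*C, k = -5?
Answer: 3*I*sqrt(5710)/10 ≈ 22.669*I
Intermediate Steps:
u(C) = -5*C (u(C) = (-5 + 0)*C = -5*C)
s(z) = -5*z
t = -2289/10 (t = 5 - (26 + 21*(1/(3 - 13) + 10)) = 5 - (26 + 21*(1/(-10) + 10)) = 5 - (26 + 21*(-1/10 + 10)) = 5 - (26 + 21*(99/10)) = 5 - (26 + 2079/10) = 5 - 1*2339/10 = 5 - 2339/10 = -2289/10 ≈ -228.90)
sqrt(t + s(57)) = sqrt(-2289/10 - 5*57) = sqrt(-2289/10 - 285) = sqrt(-5139/10) = 3*I*sqrt(5710)/10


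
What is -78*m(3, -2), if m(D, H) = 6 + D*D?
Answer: -1170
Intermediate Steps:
m(D, H) = 6 + D**2
-78*m(3, -2) = -78*(6 + 3**2) = -78*(6 + 9) = -78*15 = -1170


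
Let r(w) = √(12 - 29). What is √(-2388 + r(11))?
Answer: √(-2388 + I*√17) ≈ 0.0422 + 48.867*I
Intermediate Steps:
r(w) = I*√17 (r(w) = √(-17) = I*√17)
√(-2388 + r(11)) = √(-2388 + I*√17)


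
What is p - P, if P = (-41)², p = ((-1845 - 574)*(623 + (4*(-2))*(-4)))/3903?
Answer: -8145388/3903 ≈ -2087.0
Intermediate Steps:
p = -1584445/3903 (p = -2419*(623 - 8*(-4))*(1/3903) = -2419*(623 + 32)*(1/3903) = -2419*655*(1/3903) = -1584445*1/3903 = -1584445/3903 ≈ -405.96)
P = 1681
p - P = -1584445/3903 - 1*1681 = -1584445/3903 - 1681 = -8145388/3903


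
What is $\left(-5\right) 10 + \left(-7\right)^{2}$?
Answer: $-1$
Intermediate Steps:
$\left(-5\right) 10 + \left(-7\right)^{2} = -50 + 49 = -1$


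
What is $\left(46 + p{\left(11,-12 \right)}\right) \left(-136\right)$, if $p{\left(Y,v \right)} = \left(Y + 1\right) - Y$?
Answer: $-6392$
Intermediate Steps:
$p{\left(Y,v \right)} = 1$ ($p{\left(Y,v \right)} = \left(1 + Y\right) - Y = 1$)
$\left(46 + p{\left(11,-12 \right)}\right) \left(-136\right) = \left(46 + 1\right) \left(-136\right) = 47 \left(-136\right) = -6392$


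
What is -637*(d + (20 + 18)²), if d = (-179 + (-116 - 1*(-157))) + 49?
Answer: -863135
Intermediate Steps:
d = -89 (d = (-179 + (-116 + 157)) + 49 = (-179 + 41) + 49 = -138 + 49 = -89)
-637*(d + (20 + 18)²) = -637*(-89 + (20 + 18)²) = -637*(-89 + 38²) = -637*(-89 + 1444) = -637*1355 = -863135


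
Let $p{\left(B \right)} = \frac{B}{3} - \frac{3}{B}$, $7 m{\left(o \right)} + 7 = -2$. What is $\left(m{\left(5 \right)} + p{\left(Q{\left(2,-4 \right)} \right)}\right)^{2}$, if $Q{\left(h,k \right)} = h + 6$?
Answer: $\frac{28561}{28224} \approx 1.0119$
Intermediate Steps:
$m{\left(o \right)} = - \frac{9}{7}$ ($m{\left(o \right)} = -1 + \frac{1}{7} \left(-2\right) = -1 - \frac{2}{7} = - \frac{9}{7}$)
$Q{\left(h,k \right)} = 6 + h$
$p{\left(B \right)} = - \frac{3}{B} + \frac{B}{3}$ ($p{\left(B \right)} = B \frac{1}{3} - \frac{3}{B} = \frac{B}{3} - \frac{3}{B} = - \frac{3}{B} + \frac{B}{3}$)
$\left(m{\left(5 \right)} + p{\left(Q{\left(2,-4 \right)} \right)}\right)^{2} = \left(- \frac{9}{7} - \left(\frac{3}{6 + 2} - \frac{6 + 2}{3}\right)\right)^{2} = \left(- \frac{9}{7} + \left(- \frac{3}{8} + \frac{1}{3} \cdot 8\right)\right)^{2} = \left(- \frac{9}{7} + \left(\left(-3\right) \frac{1}{8} + \frac{8}{3}\right)\right)^{2} = \left(- \frac{9}{7} + \left(- \frac{3}{8} + \frac{8}{3}\right)\right)^{2} = \left(- \frac{9}{7} + \frac{55}{24}\right)^{2} = \left(\frac{169}{168}\right)^{2} = \frac{28561}{28224}$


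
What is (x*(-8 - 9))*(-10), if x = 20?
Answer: 3400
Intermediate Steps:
(x*(-8 - 9))*(-10) = (20*(-8 - 9))*(-10) = (20*(-17))*(-10) = -340*(-10) = 3400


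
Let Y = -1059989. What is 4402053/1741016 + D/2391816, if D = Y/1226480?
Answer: 230597935813882111/91201708201476480 ≈ 2.5284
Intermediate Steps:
D = -1059989/1226480 ≈ -0.86425
4402053/1741016 + D/2391816 = 4402053/1741016 - 1059989/1226480/2391816 = 4402053*(1/1741016) - 1059989/1226480*1/2391816 = 4402053/1741016 - 151427/419073498240 = 230597935813882111/91201708201476480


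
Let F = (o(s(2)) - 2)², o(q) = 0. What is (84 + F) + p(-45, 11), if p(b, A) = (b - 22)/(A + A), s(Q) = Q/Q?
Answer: 1869/22 ≈ 84.955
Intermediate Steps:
s(Q) = 1
F = 4 (F = (0 - 2)² = (-2)² = 4)
p(b, A) = (-22 + b)/(2*A) (p(b, A) = (-22 + b)/((2*A)) = (-22 + b)*(1/(2*A)) = (-22 + b)/(2*A))
(84 + F) + p(-45, 11) = (84 + 4) + (½)*(-22 - 45)/11 = 88 + (½)*(1/11)*(-67) = 88 - 67/22 = 1869/22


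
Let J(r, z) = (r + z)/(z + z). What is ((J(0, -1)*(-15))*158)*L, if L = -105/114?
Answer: 41475/38 ≈ 1091.4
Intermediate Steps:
J(r, z) = (r + z)/(2*z) (J(r, z) = (r + z)/((2*z)) = (r + z)*(1/(2*z)) = (r + z)/(2*z))
L = -35/38 (L = -105*1/114 = -35/38 ≈ -0.92105)
((J(0, -1)*(-15))*158)*L = ((((1/2)*(0 - 1)/(-1))*(-15))*158)*(-35/38) = ((((1/2)*(-1)*(-1))*(-15))*158)*(-35/38) = (((1/2)*(-15))*158)*(-35/38) = -15/2*158*(-35/38) = -1185*(-35/38) = 41475/38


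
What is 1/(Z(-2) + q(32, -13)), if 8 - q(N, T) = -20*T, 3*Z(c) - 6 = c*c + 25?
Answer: -3/721 ≈ -0.0041609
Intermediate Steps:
Z(c) = 31/3 + c²/3 (Z(c) = 2 + (c*c + 25)/3 = 2 + (c² + 25)/3 = 2 + (25 + c²)/3 = 2 + (25/3 + c²/3) = 31/3 + c²/3)
q(N, T) = 8 + 20*T (q(N, T) = 8 - (-20)*T = 8 + 20*T)
1/(Z(-2) + q(32, -13)) = 1/((31/3 + (⅓)*(-2)²) + (8 + 20*(-13))) = 1/((31/3 + (⅓)*4) + (8 - 260)) = 1/((31/3 + 4/3) - 252) = 1/(35/3 - 252) = 1/(-721/3) = -3/721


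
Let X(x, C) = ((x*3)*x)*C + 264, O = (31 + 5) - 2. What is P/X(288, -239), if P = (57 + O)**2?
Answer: -8281/59470584 ≈ -0.00013925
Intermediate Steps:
O = 34 (O = 36 - 2 = 34)
X(x, C) = 264 + 3*C*x**2 (X(x, C) = ((3*x)*x)*C + 264 = (3*x**2)*C + 264 = 3*C*x**2 + 264 = 264 + 3*C*x**2)
P = 8281 (P = (57 + 34)**2 = 91**2 = 8281)
P/X(288, -239) = 8281/(264 + 3*(-239)*288**2) = 8281/(264 + 3*(-239)*82944) = 8281/(264 - 59470848) = 8281/(-59470584) = 8281*(-1/59470584) = -8281/59470584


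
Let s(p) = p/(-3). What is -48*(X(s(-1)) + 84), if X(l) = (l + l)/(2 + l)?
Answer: -28320/7 ≈ -4045.7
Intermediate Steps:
s(p) = -p/3 (s(p) = p*(-⅓) = -p/3)
X(l) = 2*l/(2 + l) (X(l) = (2*l)/(2 + l) = 2*l/(2 + l))
-48*(X(s(-1)) + 84) = -48*(2*(-⅓*(-1))/(2 - ⅓*(-1)) + 84) = -48*(2*(⅓)/(2 + ⅓) + 84) = -48*(2*(⅓)/(7/3) + 84) = -48*(2*(⅓)*(3/7) + 84) = -48*(2/7 + 84) = -48*590/7 = -28320/7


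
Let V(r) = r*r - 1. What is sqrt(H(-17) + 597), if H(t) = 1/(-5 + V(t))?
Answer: 14*sqrt(243946)/283 ≈ 24.434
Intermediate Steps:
V(r) = -1 + r**2 (V(r) = r**2 - 1 = -1 + r**2)
H(t) = 1/(-6 + t**2) (H(t) = 1/(-5 + (-1 + t**2)) = 1/(-6 + t**2))
sqrt(H(-17) + 597) = sqrt(1/(-6 + (-17)**2) + 597) = sqrt(1/(-6 + 289) + 597) = sqrt(1/283 + 597) = sqrt(168952/283) = 14*sqrt(243946)/283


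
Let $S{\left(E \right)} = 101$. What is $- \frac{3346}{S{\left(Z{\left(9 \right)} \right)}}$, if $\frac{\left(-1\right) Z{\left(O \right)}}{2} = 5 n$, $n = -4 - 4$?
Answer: $- \frac{3346}{101} \approx -33.129$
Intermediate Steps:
$n = -8$
$Z{\left(O \right)} = 80$ ($Z{\left(O \right)} = - 2 \cdot 5 \left(-8\right) = \left(-2\right) \left(-40\right) = 80$)
$- \frac{3346}{S{\left(Z{\left(9 \right)} \right)}} = - \frac{3346}{101}$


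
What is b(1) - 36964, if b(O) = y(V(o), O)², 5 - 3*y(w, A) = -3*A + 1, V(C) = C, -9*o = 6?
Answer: -332627/9 ≈ -36959.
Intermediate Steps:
o = -⅔ (o = -⅑*6 = -⅔ ≈ -0.66667)
y(w, A) = 4/3 + A (y(w, A) = 5/3 - (-3*A + 1)/3 = 5/3 - (1 - 3*A)/3 = 5/3 + (-⅓ + A) = 4/3 + A)
b(O) = (4/3 + O)²
b(1) - 36964 = (4 + 3*1)²/9 - 36964 = (4 + 3)²/9 - 36964 = (⅑)*7² - 36964 = (⅑)*49 - 36964 = 49/9 - 36964 = -332627/9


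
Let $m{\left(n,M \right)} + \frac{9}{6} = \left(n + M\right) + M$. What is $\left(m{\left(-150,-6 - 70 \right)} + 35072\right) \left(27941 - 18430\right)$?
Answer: $\frac{661366407}{2} \approx 3.3068 \cdot 10^{8}$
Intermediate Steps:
$m{\left(n,M \right)} = - \frac{3}{2} + n + 2 M$ ($m{\left(n,M \right)} = - \frac{3}{2} + \left(\left(n + M\right) + M\right) = - \frac{3}{2} + \left(\left(M + n\right) + M\right) = - \frac{3}{2} + \left(n + 2 M\right) = - \frac{3}{2} + n + 2 M$)
$\left(m{\left(-150,-6 - 70 \right)} + 35072\right) \left(27941 - 18430\right) = \left(\left(- \frac{3}{2} - 150 + 2 \left(-6 - 70\right)\right) + 35072\right) \left(27941 - 18430\right) = \left(\left(- \frac{3}{2} - 150 + 2 \left(-76\right)\right) + 35072\right) 9511 = \left(\left(- \frac{3}{2} - 150 - 152\right) + 35072\right) 9511 = \left(- \frac{607}{2} + 35072\right) 9511 = \frac{69537}{2} \cdot 9511 = \frac{661366407}{2}$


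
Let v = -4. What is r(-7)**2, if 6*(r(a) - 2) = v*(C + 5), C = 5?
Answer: 196/9 ≈ 21.778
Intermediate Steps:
r(a) = -14/3 (r(a) = 2 + (-4*(5 + 5))/6 = 2 + (-4*10)/6 = 2 + (1/6)*(-40) = 2 - 20/3 = -14/3)
r(-7)**2 = (-14/3)**2 = 196/9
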